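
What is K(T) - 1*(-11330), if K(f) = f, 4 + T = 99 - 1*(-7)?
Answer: 11432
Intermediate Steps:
T = 102 (T = -4 + (99 - 1*(-7)) = -4 + (99 + 7) = -4 + 106 = 102)
K(T) - 1*(-11330) = 102 - 1*(-11330) = 102 + 11330 = 11432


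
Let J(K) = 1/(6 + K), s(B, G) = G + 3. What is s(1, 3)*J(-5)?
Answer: 6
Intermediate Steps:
s(B, G) = 3 + G
s(1, 3)*J(-5) = (3 + 3)/(6 - 5) = 6/1 = 6*1 = 6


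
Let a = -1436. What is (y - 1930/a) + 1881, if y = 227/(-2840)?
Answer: 1919081167/1019560 ≈ 1882.3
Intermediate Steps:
y = -227/2840 (y = 227*(-1/2840) = -227/2840 ≈ -0.079930)
(y - 1930/a) + 1881 = (-227/2840 - 1930/(-1436)) + 1881 = (-227/2840 - 1930*(-1/1436)) + 1881 = (-227/2840 + 965/718) + 1881 = 1288807/1019560 + 1881 = 1919081167/1019560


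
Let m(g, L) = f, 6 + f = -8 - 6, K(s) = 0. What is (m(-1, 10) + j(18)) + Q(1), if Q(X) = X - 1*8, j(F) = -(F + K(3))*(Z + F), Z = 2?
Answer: -387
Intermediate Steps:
f = -20 (f = -6 + (-8 - 6) = -6 - 14 = -20)
m(g, L) = -20
j(F) = -F*(2 + F) (j(F) = -(F + 0)*(2 + F) = -F*(2 + F))
Q(X) = -8 + X (Q(X) = X - 8 = -8 + X)
(m(-1, 10) + j(18)) + Q(1) = (-20 + 18*(-2 - 1*18)) + (-8 + 1) = (-20 + 18*(-2 - 18)) - 7 = (-20 + 18*(-20)) - 7 = (-20 - 360) - 7 = -380 - 7 = -387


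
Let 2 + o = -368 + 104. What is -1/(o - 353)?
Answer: 1/619 ≈ 0.0016155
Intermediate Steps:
o = -266 (o = -2 + (-368 + 104) = -2 - 264 = -266)
-1/(o - 353) = -1/(-266 - 353) = -1/(-619) = -1*(-1/619) = 1/619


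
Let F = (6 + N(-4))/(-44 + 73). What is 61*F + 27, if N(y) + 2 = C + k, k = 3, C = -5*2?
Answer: 600/29 ≈ 20.690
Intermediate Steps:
C = -10
N(y) = -9 (N(y) = -2 + (-10 + 3) = -2 - 7 = -9)
F = -3/29 (F = (6 - 9)/(-44 + 73) = -3/29 ≈ -0.10345)
61*F + 27 = 61*(-3/29) + 27 = -183/29 + 27 = 600/29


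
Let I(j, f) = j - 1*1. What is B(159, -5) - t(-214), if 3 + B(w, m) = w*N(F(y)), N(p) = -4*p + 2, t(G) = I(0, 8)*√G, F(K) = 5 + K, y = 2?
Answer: -4137 + I*√214 ≈ -4137.0 + 14.629*I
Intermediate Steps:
I(j, f) = -1 + j (I(j, f) = j - 1 = -1 + j)
t(G) = -√G (t(G) = (-1 + 0)*√G = -√G)
N(p) = 2 - 4*p
B(w, m) = -3 - 26*w (B(w, m) = -3 + w*(2 - 4*(5 + 2)) = -3 + w*(2 - 4*7) = -3 + w*(2 - 28) = -3 + w*(-26) = -3 - 26*w)
B(159, -5) - t(-214) = (-3 - 26*159) - (-1)*√(-214) = (-3 - 4134) - (-1)*I*√214 = -4137 - (-1)*I*√214 = -4137 + I*√214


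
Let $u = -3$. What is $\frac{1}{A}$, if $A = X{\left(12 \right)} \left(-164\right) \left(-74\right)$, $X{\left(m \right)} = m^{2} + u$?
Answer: $\frac{1}{1711176} \approx 5.8439 \cdot 10^{-7}$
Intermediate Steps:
$X{\left(m \right)} = -3 + m^{2}$ ($X{\left(m \right)} = m^{2} - 3 = -3 + m^{2}$)
$A = 1711176$ ($A = \left(-3 + 12^{2}\right) \left(-164\right) \left(-74\right) = \left(-3 + 144\right) \left(-164\right) \left(-74\right) = 141 \left(-164\right) \left(-74\right) = \left(-23124\right) \left(-74\right) = 1711176$)
$\frac{1}{A} = \frac{1}{1711176}$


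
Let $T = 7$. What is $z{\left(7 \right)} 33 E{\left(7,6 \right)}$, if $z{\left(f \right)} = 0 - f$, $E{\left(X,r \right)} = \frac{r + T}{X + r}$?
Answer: $-231$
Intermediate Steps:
$E{\left(X,r \right)} = \frac{7 + r}{X + r}$ ($E{\left(X,r \right)} = \frac{r + 7}{X + r} = \frac{7 + r}{X + r}$)
$z{\left(f \right)} = - f$
$z{\left(7 \right)} 33 E{\left(7,6 \right)} = \left(-1\right) 7 \cdot 33 \frac{7 + 6}{7 + 6} = \left(-7\right) 33 \cdot \frac{1}{13} \cdot 13 = - 231 \cdot \frac{1}{13} \cdot 13 = \left(-231\right) 1 = -231$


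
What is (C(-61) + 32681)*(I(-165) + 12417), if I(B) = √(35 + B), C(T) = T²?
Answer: 452003634 + 36402*I*√130 ≈ 4.52e+8 + 4.1505e+5*I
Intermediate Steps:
(C(-61) + 32681)*(I(-165) + 12417) = ((-61)² + 32681)*(√(35 - 165) + 12417) = (3721 + 32681)*(√(-130) + 12417) = 36402*(I*√130 + 12417) = 36402*(12417 + I*√130) = 452003634 + 36402*I*√130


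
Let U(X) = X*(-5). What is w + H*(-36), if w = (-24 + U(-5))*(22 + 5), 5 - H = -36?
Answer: -1449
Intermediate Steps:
H = 41 (H = 5 - 1*(-36) = 5 + 36 = 41)
U(X) = -5*X
w = 27 (w = (-24 - 5*(-5))*(22 + 5) = (-24 + 25)*27 = 1*27 = 27)
w + H*(-36) = 27 + 41*(-36) = 27 - 1476 = -1449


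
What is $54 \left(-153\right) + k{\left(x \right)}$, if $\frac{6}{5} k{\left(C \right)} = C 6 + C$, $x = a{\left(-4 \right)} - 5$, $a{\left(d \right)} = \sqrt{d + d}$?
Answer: $- \frac{49747}{6} + \frac{35 i \sqrt{2}}{3} \approx -8291.2 + 16.499 i$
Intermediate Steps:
$a{\left(d \right)} = \sqrt{2} \sqrt{d}$ ($a{\left(d \right)} = \sqrt{2 d} = \sqrt{2} \sqrt{d}$)
$x = -5 + 2 i \sqrt{2}$ ($x = \sqrt{2} \sqrt{-4} - 5 = \sqrt{2} \cdot 2 i - 5 = 2 i \sqrt{2} - 5 = -5 + 2 i \sqrt{2} \approx -5.0 + 2.8284 i$)
$k{\left(C \right)} = \frac{35 C}{6}$ ($k{\left(C \right)} = \frac{5 \left(C 6 + C\right)}{6} = \frac{5 \left(6 C + C\right)}{6} = \frac{5 \cdot 7 C}{6} = \frac{35 C}{6}$)
$54 \left(-153\right) + k{\left(x \right)} = 54 \left(-153\right) + \frac{35 \left(-5 + 2 i \sqrt{2}\right)}{6} = -8262 - \left(\frac{175}{6} - \frac{35 i \sqrt{2}}{3}\right) = - \frac{49747}{6} + \frac{35 i \sqrt{2}}{3}$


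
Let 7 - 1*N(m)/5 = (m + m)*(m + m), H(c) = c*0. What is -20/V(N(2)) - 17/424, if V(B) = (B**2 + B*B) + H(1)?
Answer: -7733/171720 ≈ -0.045033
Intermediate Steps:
H(c) = 0
N(m) = 35 - 20*m**2 (N(m) = 35 - 5*(m + m)*(m + m) = 35 - 5*2*m*2*m = 35 - 20*m**2)
V(B) = 2*B**2 (V(B) = (B**2 + B*B) + 0 = (B**2 + B**2) + 0 = 2*B**2 + 0 = 2*B**2)
-20/V(N(2)) - 17/424 = -20*1/(2*(35 - 20*2**2)**2) - 17/424 = -20*1/(2*(35 - 20*4)**2) - 17*1/424 = -20*1/(2*(35 - 80)**2) - 17/424 = -20/(2*(-45)**2) - 17/424 = -20/(2*2025) - 17/424 = -20/4050 - 17/424 = -20*1/4050 - 17/424 = -2/405 - 17/424 = -7733/171720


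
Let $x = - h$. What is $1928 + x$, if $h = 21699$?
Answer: $-19771$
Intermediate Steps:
$x = -21699$ ($x = \left(-1\right) 21699 = -21699$)
$1928 + x = 1928 - 21699 = -19771$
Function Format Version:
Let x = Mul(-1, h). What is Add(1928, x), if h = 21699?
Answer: -19771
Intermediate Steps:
x = -21699 (x = Mul(-1, 21699) = -21699)
Add(1928, x) = Add(1928, -21699) = -19771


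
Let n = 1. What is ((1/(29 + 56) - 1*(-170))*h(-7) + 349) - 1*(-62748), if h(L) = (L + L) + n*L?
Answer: 5059774/85 ≈ 59527.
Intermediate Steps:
h(L) = 3*L (h(L) = (L + L) + 1*L = 2*L + L = 3*L)
((1/(29 + 56) - 1*(-170))*h(-7) + 349) - 1*(-62748) = ((1/(29 + 56) - 1*(-170))*(3*(-7)) + 349) - 1*(-62748) = ((1/85 + 170)*(-21) + 349) + 62748 = ((14451/85)*(-21) + 349) + 62748 = (-303471/85 + 349) + 62748 = -273806/85 + 62748 = 5059774/85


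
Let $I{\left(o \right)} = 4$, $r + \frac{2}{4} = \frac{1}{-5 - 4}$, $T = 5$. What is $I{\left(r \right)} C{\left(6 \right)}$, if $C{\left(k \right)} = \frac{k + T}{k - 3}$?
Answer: $\frac{44}{3} \approx 14.667$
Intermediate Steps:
$C{\left(k \right)} = \frac{5 + k}{-3 + k}$ ($C{\left(k \right)} = \frac{k + 5}{k - 3} = \frac{5 + k}{-3 + k}$)
$r = - \frac{11}{18}$ ($r = - \frac{1}{2} + \frac{1}{-5 - 4} = - \frac{1}{2} + \frac{1}{-9} = - \frac{1}{2} - \frac{1}{9} = - \frac{11}{18} \approx -0.61111$)
$I{\left(r \right)} C{\left(6 \right)} = 4 \frac{5 + 6}{-3 + 6} = 4 \cdot \frac{1}{3} \cdot 11 = 4 \cdot \frac{11}{3} = \frac{44}{3}$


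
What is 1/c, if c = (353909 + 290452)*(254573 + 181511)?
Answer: 1/280995522324 ≈ 3.5588e-12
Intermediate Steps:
c = 280995522324 (c = 644361*436084 = 280995522324)
1/c = 1/280995522324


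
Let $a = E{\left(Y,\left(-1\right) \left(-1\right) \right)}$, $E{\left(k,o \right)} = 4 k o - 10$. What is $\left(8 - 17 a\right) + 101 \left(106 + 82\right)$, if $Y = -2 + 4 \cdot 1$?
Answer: $19030$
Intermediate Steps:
$Y = 2$ ($Y = -2 + 4 = 2$)
$E{\left(k,o \right)} = -10 + 4 k o$ ($E{\left(k,o \right)} = 4 k o - 10 = -10 + 4 k o$)
$a = -2$ ($a = -10 + 4 \cdot 2 \left(\left(-1\right) \left(-1\right)\right) = -10 + 4 \cdot 2 \cdot 1 = -10 + 8 = -2$)
$\left(8 - 17 a\right) + 101 \left(106 + 82\right) = \left(8 - -34\right) + 101 \left(106 + 82\right) = \left(8 + 34\right) + 101 \cdot 188 = 42 + 18988 = 19030$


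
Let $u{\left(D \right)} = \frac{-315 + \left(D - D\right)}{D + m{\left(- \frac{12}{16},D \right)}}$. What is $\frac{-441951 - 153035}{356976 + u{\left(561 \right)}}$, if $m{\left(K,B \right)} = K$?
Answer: $- \frac{74075757}{44443442} \approx -1.6667$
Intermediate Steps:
$u{\left(D \right)} = - \frac{315}{- \frac{3}{4} + D}$ ($u{\left(D \right)} = \frac{-315 + \left(D - D\right)}{D - \frac{12}{16}} = \frac{-315 + 0}{D - \frac{3}{4}} = - \frac{315}{D - \frac{3}{4}} = - \frac{315}{- \frac{3}{4} + D}$)
$\frac{-441951 - 153035}{356976 + u{\left(561 \right)}} = \frac{-441951 - 153035}{356976 - \frac{1260}{-3 + 4 \cdot 561}} = - \frac{594986}{356976 - \frac{1260}{-3 + 2244}} = - \frac{594986}{356976 - \frac{1260}{2241}} = - \frac{594986}{356976 - \frac{140}{249}} = - \frac{594986}{\frac{88886884}{249}} = \left(-594986\right) \frac{249}{88886884} = - \frac{74075757}{44443442}$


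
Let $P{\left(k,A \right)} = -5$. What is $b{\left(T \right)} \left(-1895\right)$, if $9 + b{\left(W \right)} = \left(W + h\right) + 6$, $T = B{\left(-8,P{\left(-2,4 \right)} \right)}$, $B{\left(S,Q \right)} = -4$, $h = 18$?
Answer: $-20845$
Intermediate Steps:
$T = -4$
$b{\left(W \right)} = 15 + W$ ($b{\left(W \right)} = -9 + \left(\left(W + 18\right) + 6\right) = -9 + \left(\left(18 + W\right) + 6\right) = -9 + \left(24 + W\right) = 15 + W$)
$b{\left(T \right)} \left(-1895\right) = \left(15 - 4\right) \left(-1895\right) = 11 \left(-1895\right) = -20845$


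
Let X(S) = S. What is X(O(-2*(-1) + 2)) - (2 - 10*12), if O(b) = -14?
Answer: 104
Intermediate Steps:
X(O(-2*(-1) + 2)) - (2 - 10*12) = -14 - (2 - 10*12) = -14 - (2 - 120) = -14 - 1*(-118) = -14 + 118 = 104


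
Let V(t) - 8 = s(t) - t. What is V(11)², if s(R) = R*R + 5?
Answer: 15129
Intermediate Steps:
s(R) = 5 + R² (s(R) = R² + 5 = 5 + R²)
V(t) = 13 + t² - t (V(t) = 8 + ((5 + t²) - t) = 8 + (5 + t² - t) = 13 + t² - t)
V(11)² = (13 + 11² - 1*11)² = (13 + 121 - 11)² = 123² = 15129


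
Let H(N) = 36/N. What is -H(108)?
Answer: -⅓ ≈ -0.33333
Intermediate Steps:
-H(108) = -36/108 = -1*⅓ = -⅓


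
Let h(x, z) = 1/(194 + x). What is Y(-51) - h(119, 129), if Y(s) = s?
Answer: -15964/313 ≈ -51.003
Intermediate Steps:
Y(-51) - h(119, 129) = -51 - 1/(194 + 119) = -51 - 1/313 = -15964/313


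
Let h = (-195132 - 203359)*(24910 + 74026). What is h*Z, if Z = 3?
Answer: -118275316728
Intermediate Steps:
h = -39425105576 (h = -398491*98936 = -39425105576)
h*Z = -39425105576*3 = -118275316728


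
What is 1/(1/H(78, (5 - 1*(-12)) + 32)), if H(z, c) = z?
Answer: 78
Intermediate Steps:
1/(1/H(78, (5 - 1*(-12)) + 32)) = 1/(1/78) = 78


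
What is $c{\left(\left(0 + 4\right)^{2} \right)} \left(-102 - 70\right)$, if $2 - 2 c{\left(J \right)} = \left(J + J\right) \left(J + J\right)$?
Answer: $87892$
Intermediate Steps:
$c{\left(J \right)} = 1 - 2 J^{2}$ ($c{\left(J \right)} = 1 - \frac{\left(J + J\right) \left(J + J\right)}{2} = 1 - \frac{2 J 2 J}{2} = 1 - \frac{4 J^{2}}{2} = 1 - 2 J^{2}$)
$c{\left(\left(0 + 4\right)^{2} \right)} \left(-102 - 70\right) = \left(1 - 2 \left(\left(0 + 4\right)^{2}\right)^{2}\right) \left(-102 - 70\right) = \left(1 - 2 \left(4^{2}\right)^{2}\right) \left(-172\right) = \left(1 - 2 \cdot 16^{2}\right) \left(-172\right) = \left(1 - 512\right) \left(-172\right) = \left(-511\right) \left(-172\right) = 87892$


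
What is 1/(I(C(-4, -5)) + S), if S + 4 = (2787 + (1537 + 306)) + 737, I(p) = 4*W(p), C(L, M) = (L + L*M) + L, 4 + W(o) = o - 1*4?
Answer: 1/5379 ≈ 0.00018591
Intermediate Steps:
W(o) = -8 + o (W(o) = -4 + (o - 1*4) = -4 + (o - 4) = -4 + (-4 + o) = -8 + o)
C(L, M) = 2*L + L*M
I(p) = -32 + 4*p (I(p) = 4*(-8 + p) = -32 + 4*p)
S = 5363 (S = -4 + ((2787 + (1537 + 306)) + 737) = -4 + ((2787 + 1843) + 737) = -4 + (4630 + 737) = -4 + 5367 = 5363)
1/(I(C(-4, -5)) + S) = 1/((-32 + 4*(-4*(2 - 5))) + 5363) = 1/((-32 + 4*(-4*(-3))) + 5363) = 1/((-32 + 4*12) + 5363) = 1/((-32 + 48) + 5363) = 1/(16 + 5363) = 1/5379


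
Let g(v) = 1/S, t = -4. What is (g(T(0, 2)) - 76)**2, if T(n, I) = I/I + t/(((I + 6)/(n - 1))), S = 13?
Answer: 974169/169 ≈ 5764.3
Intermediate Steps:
T(n, I) = 1 - 4*(-1 + n)/(6 + I) (T(n, I) = I/I - 4*(n - 1)/(I + 6) = 1 - 4*(-1 + n)/(6 + I))
g(v) = 1/13
(g(T(0, 2)) - 76)**2 = (1/13 - 76)**2 = (-987/13)**2 = 974169/169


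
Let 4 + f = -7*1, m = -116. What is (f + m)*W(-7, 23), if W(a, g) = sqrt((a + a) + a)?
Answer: -127*I*sqrt(21) ≈ -581.99*I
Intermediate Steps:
f = -11 (f = -4 - 7*1 = -4 - 7 = -11)
W(a, g) = sqrt(3)*sqrt(a) (W(a, g) = sqrt(2*a + a) = sqrt(3*a) = sqrt(3)*sqrt(a))
(f + m)*W(-7, 23) = (-11 - 116)*(sqrt(3)*sqrt(-7)) = -127*sqrt(3)*I*sqrt(7) = -127*I*sqrt(21)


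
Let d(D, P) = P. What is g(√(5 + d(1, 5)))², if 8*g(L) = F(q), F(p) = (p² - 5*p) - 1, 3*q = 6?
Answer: 49/64 ≈ 0.76563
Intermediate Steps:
q = 2 (q = (⅓)*6 = 2)
F(p) = -1 + p² - 5*p
g(L) = -7/8 (g(L) = (-1 + 2² - 5*2)/8 = (-1 + 4 - 10)/8 = (⅛)*(-7) = -7/8)
g(√(5 + d(1, 5)))² = (-7/8)² = 49/64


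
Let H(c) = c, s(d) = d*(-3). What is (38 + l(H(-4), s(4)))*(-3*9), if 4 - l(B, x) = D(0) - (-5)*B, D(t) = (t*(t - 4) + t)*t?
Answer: -1674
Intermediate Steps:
s(d) = -3*d
D(t) = t*(t + t*(-4 + t)) (D(t) = (t*(-4 + t) + t)*t = (t + t*(-4 + t))*t = t*(t + t*(-4 + t)))
l(B, x) = 4 - 5*B (l(B, x) = 4 - (0**2*(-3 + 0) - (-5)*B) = 4 - (0*(-3) + 5*B) = 4 - (0 + 5*B) = 4 - 5*B)
(38 + l(H(-4), s(4)))*(-3*9) = (38 + (4 - 5*(-4)))*(-3*9) = (38 + (4 + 20))*(-27) = (38 + 24)*(-27) = 62*(-27) = -1674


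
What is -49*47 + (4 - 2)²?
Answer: -2299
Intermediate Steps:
-49*47 + (4 - 2)² = -2303 + 2² = -2303 + 4 = -2299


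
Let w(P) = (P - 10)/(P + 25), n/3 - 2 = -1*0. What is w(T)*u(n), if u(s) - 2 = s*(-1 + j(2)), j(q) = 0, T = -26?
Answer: -144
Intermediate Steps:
n = 6 (n = 6 + 3*(-1*0) = 6 + 3*0 = 6 + 0 = 6)
w(P) = (-10 + P)/(25 + P)
u(s) = 2 - s (u(s) = 2 + s*(-1 + 0) = 2 + s*(-1) = 2 - s)
w(T)*u(n) = ((-10 - 26)/(25 - 26))*(2 - 1*6) = (-36/(-1))*(2 - 6) = -1*(-36)*(-4) = 36*(-4) = -144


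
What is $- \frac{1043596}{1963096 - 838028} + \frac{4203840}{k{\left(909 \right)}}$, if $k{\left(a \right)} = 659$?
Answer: $\frac{1182229532839}{185354953} \approx 6378.2$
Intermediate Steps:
$- \frac{1043596}{1963096 - 838028} + \frac{4203840}{k{\left(909 \right)}} = - \frac{1043596}{1963096 - 838028} + \frac{4203840}{659} = - \frac{1043596}{1125068} + 4203840 \cdot \frac{1}{659} = \left(-1043596\right) \frac{1}{1125068} + \frac{4203840}{659} = - \frac{260899}{281267} + \frac{4203840}{659} = \frac{1182229532839}{185354953}$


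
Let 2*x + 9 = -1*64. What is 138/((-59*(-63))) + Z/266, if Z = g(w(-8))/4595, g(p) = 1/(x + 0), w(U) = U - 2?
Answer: 293170013/7896475335 ≈ 0.037127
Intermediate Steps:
x = -73/2 (x = -9/2 + (-1*64)/2 = -9/2 + (½)*(-64) = -9/2 - 32 = -73/2 ≈ -36.500)
w(U) = -2 + U
g(p) = -2/73 (g(p) = 1/(-73/2 + 0) = 1/(-73/2) = -2/73)
Z = -2/335435 (Z = -2/73/4595 = -2/73*1/4595 = -2/335435 ≈ -5.9624e-6)
138/((-59*(-63))) + Z/266 = 138/((-59*(-63))) - 2/335435/266 = 138/3717 - 2/335435*1/266 = 138*(1/3717) - 1/44612855 = 46/1239 - 1/44612855 = 293170013/7896475335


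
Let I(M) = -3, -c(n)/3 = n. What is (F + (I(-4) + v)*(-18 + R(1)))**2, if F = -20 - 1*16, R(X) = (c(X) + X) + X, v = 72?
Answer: 1814409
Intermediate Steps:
c(n) = -3*n
R(X) = -X (R(X) = (-3*X + X) + X = -2*X + X = -X)
F = -36 (F = -20 - 16 = -36)
(F + (I(-4) + v)*(-18 + R(1)))**2 = (-36 + (-3 + 72)*(-18 - 1*1))**2 = (-36 + 69*(-18 - 1))**2 = (-36 + 69*(-19))**2 = (-36 - 1311)**2 = (-1347)**2 = 1814409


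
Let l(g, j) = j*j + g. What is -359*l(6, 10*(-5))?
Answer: -899654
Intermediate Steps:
l(g, j) = g + j² (l(g, j) = j² + g = g + j²)
-359*l(6, 10*(-5)) = -359*(6 + (10*(-5))²) = -359*(6 + (-50)²) = -359*(6 + 2500) = -359*2506 = -899654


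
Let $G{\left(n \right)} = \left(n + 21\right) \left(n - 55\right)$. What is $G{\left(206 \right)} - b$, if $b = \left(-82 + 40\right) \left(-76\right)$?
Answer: $31085$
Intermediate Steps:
$G{\left(n \right)} = \left(-55 + n\right) \left(21 + n\right)$ ($G{\left(n \right)} = \left(21 + n\right) \left(-55 + n\right) = \left(-55 + n\right) \left(21 + n\right)$)
$b = 3192$ ($b = \left(-42\right) \left(-76\right) = 3192$)
$G{\left(206 \right)} - b = \left(-1155 + 206^{2} - 7004\right) - 3192 = \left(-1155 + 42436 - 7004\right) - 3192 = 34277 - 3192 = 31085$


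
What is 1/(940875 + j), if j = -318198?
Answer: 1/622677 ≈ 1.6060e-6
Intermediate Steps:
1/(940875 + j) = 1/(940875 - 318198) = 1/622677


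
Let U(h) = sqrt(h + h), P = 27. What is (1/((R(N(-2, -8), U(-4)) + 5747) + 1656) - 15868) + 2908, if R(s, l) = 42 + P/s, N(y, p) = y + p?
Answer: -964522070/74423 ≈ -12960.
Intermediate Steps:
U(h) = sqrt(2)*sqrt(h) (U(h) = sqrt(2*h) = sqrt(2)*sqrt(h))
N(y, p) = p + y
R(s, l) = 42 + 27/s
(1/((R(N(-2, -8), U(-4)) + 5747) + 1656) - 15868) + 2908 = (1/(((42 + 27/(-8 - 2)) + 5747) + 1656) - 15868) + 2908 = (1/(((42 + 27/(-10)) + 5747) + 1656) - 15868) + 2908 = (1/(((42 + 27*(-1/10)) + 5747) + 1656) - 15868) + 2908 = (1/(((42 - 27/10) + 5747) + 1656) - 15868) + 2908 = (1/((393/10 + 5747) + 1656) - 15868) + 2908 = (1/(57863/10 + 1656) - 15868) + 2908 = (1/(74423/10) - 15868) + 2908 = (10/74423 - 15868) + 2908 = -1180944154/74423 + 2908 = -964522070/74423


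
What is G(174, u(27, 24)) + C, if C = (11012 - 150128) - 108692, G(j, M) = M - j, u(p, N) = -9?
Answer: -247991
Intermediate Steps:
C = -247808 (C = -139116 - 108692 = -247808)
G(174, u(27, 24)) + C = (-9 - 1*174) - 247808 = (-9 - 174) - 247808 = -183 - 247808 = -247991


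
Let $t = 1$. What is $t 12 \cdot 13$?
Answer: $156$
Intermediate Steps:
$t 12 \cdot 13 = 1 \cdot 12 \cdot 13 = 12 \cdot 13 = 156$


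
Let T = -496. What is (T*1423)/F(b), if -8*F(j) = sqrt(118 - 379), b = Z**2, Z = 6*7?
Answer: -5646464*I*sqrt(29)/87 ≈ -3.4951e+5*I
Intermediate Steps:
Z = 42
b = 1764 (b = 42**2 = 1764)
F(j) = -3*I*sqrt(29)/8 (F(j) = -sqrt(118 - 379)/8 = -3*I*sqrt(29)/8)
(T*1423)/F(b) = (-496*1423)/((-3*I*sqrt(29)/8)) = -5646464*I*sqrt(29)/87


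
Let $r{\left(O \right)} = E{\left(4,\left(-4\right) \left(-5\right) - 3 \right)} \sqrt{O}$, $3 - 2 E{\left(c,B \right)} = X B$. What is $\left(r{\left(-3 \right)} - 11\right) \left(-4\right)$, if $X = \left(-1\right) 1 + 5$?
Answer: $44 + 130 i \sqrt{3} \approx 44.0 + 225.17 i$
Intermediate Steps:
$X = 4$ ($X = -1 + 5 = 4$)
$E{\left(c,B \right)} = \frac{3}{2} - 2 B$ ($E{\left(c,B \right)} = \frac{3}{2} - \frac{4 B}{2} = \frac{3}{2} - 2 B$)
$r{\left(O \right)} = - \frac{65 \sqrt{O}}{2}$ ($r{\left(O \right)} = \left(\frac{3}{2} - 2 \left(\left(-4\right) \left(-5\right) - 3\right)\right) \sqrt{O} = \left(\frac{3}{2} - 2 \left(20 - 3\right)\right) \sqrt{O} = \left(\frac{3}{2} - 34\right) \sqrt{O} = - \frac{65 \sqrt{O}}{2}$)
$\left(r{\left(-3 \right)} - 11\right) \left(-4\right) = \left(- \frac{65 \sqrt{-3}}{2} - 11\right) \left(-4\right) = \left(- \frac{65 i \sqrt{3}}{2} - 11\right) \left(-4\right) = \left(-11 - \frac{65 i \sqrt{3}}{2}\right) \left(-4\right) = 44 + 130 i \sqrt{3}$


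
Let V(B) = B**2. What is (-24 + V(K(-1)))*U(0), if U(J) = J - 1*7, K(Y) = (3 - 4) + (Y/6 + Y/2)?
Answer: 1337/9 ≈ 148.56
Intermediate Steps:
K(Y) = -1 + 2*Y/3 (K(Y) = -1 + (Y*(1/6) + Y*(1/2)) = -1 + (Y/6 + Y/2) = -1 + 2*Y/3)
U(J) = -7 + J (U(J) = J - 7 = -7 + J)
(-24 + V(K(-1)))*U(0) = (-24 + (-1 + (2/3)*(-1))**2)*(-7 + 0) = (-24 + (-1 - 2/3)**2)*(-7) = (-24 + (-5/3)**2)*(-7) = (-24 + 25/9)*(-7) = -191/9*(-7) = 1337/9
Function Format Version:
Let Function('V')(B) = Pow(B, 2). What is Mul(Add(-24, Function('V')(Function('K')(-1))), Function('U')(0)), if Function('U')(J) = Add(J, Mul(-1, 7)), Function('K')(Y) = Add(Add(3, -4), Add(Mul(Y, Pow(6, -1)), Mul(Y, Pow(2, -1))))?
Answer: Rational(1337, 9) ≈ 148.56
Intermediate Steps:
Function('K')(Y) = Add(-1, Mul(Rational(2, 3), Y)) (Function('K')(Y) = Add(-1, Add(Mul(Y, Rational(1, 6)), Mul(Y, Rational(1, 2)))) = Add(-1, Add(Mul(Rational(1, 6), Y), Mul(Rational(1, 2), Y))) = Add(-1, Mul(Rational(2, 3), Y)))
Function('U')(J) = Add(-7, J) (Function('U')(J) = Add(J, -7) = Add(-7, J))
Mul(Add(-24, Function('V')(Function('K')(-1))), Function('U')(0)) = Mul(Add(-24, Pow(Add(-1, Mul(Rational(2, 3), -1)), 2)), Add(-7, 0)) = Mul(Add(-24, Pow(Add(-1, Rational(-2, 3)), 2)), -7) = Mul(Add(-24, Pow(Rational(-5, 3), 2)), -7) = Mul(Add(-24, Rational(25, 9)), -7) = Mul(Rational(-191, 9), -7) = Rational(1337, 9)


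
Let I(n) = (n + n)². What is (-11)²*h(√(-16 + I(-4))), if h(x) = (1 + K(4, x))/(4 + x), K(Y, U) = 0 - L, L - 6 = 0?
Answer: 605/8 - 605*√3/8 ≈ -55.361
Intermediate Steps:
L = 6 (L = 6 + 0 = 6)
I(n) = 4*n² (I(n) = (2*n)² = 4*n²)
K(Y, U) = -6 (K(Y, U) = 0 - 1*6 = 0 - 6 = -6)
h(x) = -5/(4 + x) (h(x) = (1 - 6)/(4 + x) = -5/(4 + x))
(-11)²*h(√(-16 + I(-4))) = (-11)²*(-5/(4 + √(-16 + 4*(-4)²))) = 121*(-5/(4 + √(-16 + 4*16))) = 121*(-5/(4 + √(-16 + 64))) = 121*(-5/(4 + √48)) = 121*(-5/(4 + 4*√3)) = -605/(4 + 4*√3)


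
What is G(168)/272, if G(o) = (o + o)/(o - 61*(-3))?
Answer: 7/1989 ≈ 0.0035194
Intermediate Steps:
G(o) = 2*o/(183 + o) (G(o) = (2*o)/(o + 183) = (2*o)/(183 + o) = 2*o/(183 + o))
G(168)/272 = (2*168/(183 + 168))/272 = (2*168/351)*(1/272) = (2*168*(1/351))*(1/272) = (112/117)*(1/272) = 7/1989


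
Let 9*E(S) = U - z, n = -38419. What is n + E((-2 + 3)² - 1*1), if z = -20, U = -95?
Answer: -115282/3 ≈ -38427.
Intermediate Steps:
E(S) = -25/3 (E(S) = (-95 - 1*(-20))/9 = (-95 + 20)/9 = (⅑)*(-75) = -25/3)
n + E((-2 + 3)² - 1*1) = -38419 - 25/3 = -115282/3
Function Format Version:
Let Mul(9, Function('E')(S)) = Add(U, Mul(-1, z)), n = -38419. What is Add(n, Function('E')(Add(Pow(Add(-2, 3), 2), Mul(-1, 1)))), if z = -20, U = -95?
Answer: Rational(-115282, 3) ≈ -38427.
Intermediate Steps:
Function('E')(S) = Rational(-25, 3) (Function('E')(S) = Mul(Rational(1, 9), Add(-95, Mul(-1, -20))) = Mul(Rational(1, 9), Add(-95, 20)) = Mul(Rational(1, 9), -75) = Rational(-25, 3))
Add(n, Function('E')(Add(Pow(Add(-2, 3), 2), Mul(-1, 1)))) = Add(-38419, Rational(-25, 3)) = Rational(-115282, 3)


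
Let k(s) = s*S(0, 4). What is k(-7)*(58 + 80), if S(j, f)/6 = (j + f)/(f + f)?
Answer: -2898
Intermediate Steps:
S(j, f) = 3*(f + j)/f (S(j, f) = 6*((j + f)/(f + f)) = 6*((f + j)/((2*f))) = 6*((f + j)*(1/(2*f))) = 6*((f + j)/(2*f)) = 3*(f + j)/f)
k(s) = 3*s (k(s) = s*(3 + 3*0/4) = s*(3 + 3*0*(¼)) = s*(3 + 0) = s*3 = 3*s)
k(-7)*(58 + 80) = (3*(-7))*(58 + 80) = -21*138 = -2898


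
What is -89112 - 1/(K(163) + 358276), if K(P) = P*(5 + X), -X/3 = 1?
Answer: -31955741425/358602 ≈ -89112.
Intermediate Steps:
X = -3 (X = -3*1 = -3)
K(P) = 2*P (K(P) = P*(5 - 3) = P*2 = 2*P)
-89112 - 1/(K(163) + 358276) = -89112 - 1/(2*163 + 358276) = -89112 - 1/(326 + 358276) = -89112 - 1/358602 = -31955741425/358602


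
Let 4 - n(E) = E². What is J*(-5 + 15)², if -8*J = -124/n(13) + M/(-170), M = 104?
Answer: -980/561 ≈ -1.7469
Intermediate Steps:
n(E) = 4 - E²
J = -49/2805 (J = -(-124/(4 - 1*13²) + 104/(-170))/8 = -(-124/(4 - 1*169) + 104*(-1/170))/8 = -(-124/(4 - 169) - 52/85)/8 = -(-124/(-165) - 52/85)/8 = -(-124*(-1/165) - 52/85)/8 = -(124/165 - 52/85)/8 = -⅛*392/2805 = -49/2805 ≈ -0.017469)
J*(-5 + 15)² = -49*(-5 + 15)²/2805 = -49/2805*10² = -49/2805*100 = -980/561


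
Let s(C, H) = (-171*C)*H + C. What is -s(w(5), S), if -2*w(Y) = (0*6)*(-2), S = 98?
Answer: 0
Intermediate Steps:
w(Y) = 0 (w(Y) = -0*6*(-2)/2 = -0*(-2) = -1/2*0 = 0)
s(C, H) = C - 171*C*H (s(C, H) = -171*C*H + C = C - 171*C*H)
-s(w(5), S) = -0*(1 - 171*98) = -0*(1 - 16758) = -0*(-16757) = -1*0 = 0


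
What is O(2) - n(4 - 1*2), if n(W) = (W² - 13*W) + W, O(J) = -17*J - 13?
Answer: -27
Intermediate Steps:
O(J) = -13 - 17*J
n(W) = W² - 12*W
O(2) - n(4 - 1*2) = (-13 - 17*2) - (4 - 1*2)*(-12 + (4 - 1*2)) = (-13 - 34) - (4 - 2)*(-12 + (4 - 2)) = -47 - 2*(-12 + 2) = -47 - 2*(-10) = -47 - 1*(-20) = -47 + 20 = -27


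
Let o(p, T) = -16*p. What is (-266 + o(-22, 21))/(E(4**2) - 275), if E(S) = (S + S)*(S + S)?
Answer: 86/749 ≈ 0.11482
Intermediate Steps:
E(S) = 4*S**2 (E(S) = (2*S)*(2*S) = 4*S**2)
(-266 + o(-22, 21))/(E(4**2) - 275) = (-266 - 16*(-22))/(4*(4**2)**2 - 275) = (-266 + 352)/(4*16**2 - 275) = 86/(4*256 - 275) = 86/(1024 - 275) = 86/749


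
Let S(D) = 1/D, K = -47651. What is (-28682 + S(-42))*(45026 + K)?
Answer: 150580625/2 ≈ 7.5290e+7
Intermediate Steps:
(-28682 + S(-42))*(45026 + K) = (-28682 + 1/(-42))*(45026 - 47651) = (-28682 - 1/42)*(-2625) = -1204645/42*(-2625) = 150580625/2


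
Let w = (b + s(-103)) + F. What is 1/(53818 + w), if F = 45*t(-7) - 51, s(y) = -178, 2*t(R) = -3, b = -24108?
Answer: 2/58827 ≈ 3.3998e-5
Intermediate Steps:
t(R) = -3/2 (t(R) = (½)*(-3) = -3/2)
F = -237/2 (F = 45*(-3/2) - 51 = -135/2 - 51 = -237/2 ≈ -118.50)
w = -48809/2 (w = (-24108 - 178) - 237/2 = -24286 - 237/2 = -48809/2 ≈ -24405.)
1/(53818 + w) = 1/(53818 - 48809/2) = 1/(58827/2) = 2/58827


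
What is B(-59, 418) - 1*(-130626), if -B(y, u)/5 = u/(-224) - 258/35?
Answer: 2090755/16 ≈ 1.3067e+5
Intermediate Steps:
B(y, u) = 258/7 + 5*u/224 (B(y, u) = -5*(u/(-224) - 258/35) = -5*(u*(-1/224) - 258*1/35) = -5*(-u/224 - 258/35) = -5*(-258/35 - u/224) = 258/7 + 5*u/224)
B(-59, 418) - 1*(-130626) = (258/7 + (5/224)*418) - 1*(-130626) = (258/7 + 1045/112) + 130626 = 739/16 + 130626 = 2090755/16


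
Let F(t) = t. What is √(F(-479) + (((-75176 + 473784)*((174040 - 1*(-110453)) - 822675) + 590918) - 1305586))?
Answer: 11*I*√1772928643 ≈ 4.6317e+5*I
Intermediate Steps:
√(F(-479) + (((-75176 + 473784)*((174040 - 1*(-110453)) - 822675) + 590918) - 1305586)) = √(-479 + (((-75176 + 473784)*((174040 - 1*(-110453)) - 822675) + 590918) - 1305586)) = √(-479 + ((398608*((174040 + 110453) - 822675) + 590918) - 1305586)) = √(-479 + ((398608*(284493 - 822675) + 590918) - 1305586)) = √(-479 + ((398608*(-538182) + 590918) - 1305586)) = √(-479 + ((-214523650656 + 590918) - 1305586)) = √(-479 + (-214523059738 - 1305586)) = √(-479 - 214524365324) = √(-214524365803) = 11*I*√1772928643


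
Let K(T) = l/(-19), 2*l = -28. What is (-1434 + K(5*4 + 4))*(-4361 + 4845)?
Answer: -13180288/19 ≈ -6.9370e+5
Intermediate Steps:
l = -14 (l = (½)*(-28) = -14)
K(T) = 14/19 (K(T) = -14/(-19) = -14*(-1/19) = 14/19)
(-1434 + K(5*4 + 4))*(-4361 + 4845) = (-1434 + 14/19)*(-4361 + 4845) = -27232/19*484 = -13180288/19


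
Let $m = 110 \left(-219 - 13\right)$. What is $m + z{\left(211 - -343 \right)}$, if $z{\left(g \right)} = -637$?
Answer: $-26157$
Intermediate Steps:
$m = -25520$ ($m = 110 \left(-232\right) = -25520$)
$m + z{\left(211 - -343 \right)} = -25520 - 637 = -26157$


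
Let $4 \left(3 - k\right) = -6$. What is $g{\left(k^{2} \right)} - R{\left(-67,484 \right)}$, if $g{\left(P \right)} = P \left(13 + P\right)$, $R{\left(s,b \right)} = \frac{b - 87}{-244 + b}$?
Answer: $\frac{80599}{120} \approx 671.66$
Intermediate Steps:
$k = \frac{9}{2}$ ($k = 3 - - \frac{3}{2} = 3 + \frac{3}{2} = \frac{9}{2} \approx 4.5$)
$R{\left(s,b \right)} = \frac{-87 + b}{-244 + b}$
$g{\left(k^{2} \right)} - R{\left(-67,484 \right)} = \left(\frac{9}{2}\right)^{2} \left(13 + \left(\frac{9}{2}\right)^{2}\right) - \frac{-87 + 484}{-244 + 484} = \frac{81 \left(13 + \frac{81}{4}\right)}{4} - \frac{1}{240} \cdot 397 = \frac{81}{4} \cdot \frac{133}{4} - \frac{1}{240} \cdot 397 = \frac{10773}{16} - \frac{397}{240} = \frac{80599}{120}$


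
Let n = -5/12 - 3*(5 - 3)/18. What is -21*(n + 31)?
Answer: -2541/4 ≈ -635.25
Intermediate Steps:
n = -¾ (n = -5*1/12 - 3*2*(1/18) = -5/12 - 6*1/18 = -5/12 - ⅓ = -¾ ≈ -0.75000)
-21*(n + 31) = -21*(-¾ + 31) = -21*121/4 = -2541/4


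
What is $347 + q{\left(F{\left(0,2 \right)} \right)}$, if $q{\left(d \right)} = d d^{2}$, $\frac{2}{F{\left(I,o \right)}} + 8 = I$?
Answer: $\frac{22207}{64} \approx 346.98$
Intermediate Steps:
$F{\left(I,o \right)} = \frac{2}{-8 + I}$
$q{\left(d \right)} = d^{3}$
$347 + q{\left(F{\left(0,2 \right)} \right)} = 347 + \left(\frac{2}{-8 + 0}\right)^{3} = 347 + \left(\frac{2}{-8}\right)^{3} = 347 + \left(2 \left(- \frac{1}{8}\right)\right)^{3} = 347 + \left(- \frac{1}{4}\right)^{3} = 347 - \frac{1}{64} = \frac{22207}{64}$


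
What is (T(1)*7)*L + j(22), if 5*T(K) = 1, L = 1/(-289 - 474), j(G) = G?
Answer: 11989/545 ≈ 21.998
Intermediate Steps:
L = -1/763 (L = 1/(-763) = -1/763 ≈ -0.0013106)
T(K) = 1/5 (T(K) = (1/5)*1 = 1/5)
(T(1)*7)*L + j(22) = ((1/5)*7)*(-1/763) + 22 = (7/5)*(-1/763) + 22 = -1/545 + 22 = 11989/545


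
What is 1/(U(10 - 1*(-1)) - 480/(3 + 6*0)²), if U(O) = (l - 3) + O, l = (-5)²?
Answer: -3/61 ≈ -0.049180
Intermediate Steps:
l = 25
U(O) = 22 + O (U(O) = (25 - 3) + O = 22 + O)
1/(U(10 - 1*(-1)) - 480/(3 + 6*0)²) = 1/((22 + (10 - 1*(-1))) - 480/(3 + 6*0)²) = 1/((22 + (10 + 1)) - 480/(3 + 0)²) = 1/((22 + 11) - 480/(3²)) = 1/(33 - 480/9) = 1/(33 - 480*⅑) = 1/(33 - 160/3) = 1/(-61/3) = -3/61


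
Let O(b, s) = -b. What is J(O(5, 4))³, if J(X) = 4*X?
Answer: -8000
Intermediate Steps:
J(O(5, 4))³ = (4*(-1*5))³ = (4*(-5))³ = (-20)³ = -8000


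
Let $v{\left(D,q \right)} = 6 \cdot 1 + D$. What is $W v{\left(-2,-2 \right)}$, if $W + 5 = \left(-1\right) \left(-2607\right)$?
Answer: $10408$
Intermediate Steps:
$v{\left(D,q \right)} = 6 + D$
$W = 2602$ ($W = -5 - -2607 = -5 + 2607 = 2602$)
$W v{\left(-2,-2 \right)} = 2602 \left(6 - 2\right) = 2602 \cdot 4 = 10408$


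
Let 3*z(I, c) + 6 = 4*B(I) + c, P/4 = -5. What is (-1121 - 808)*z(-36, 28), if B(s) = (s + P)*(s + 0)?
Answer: -5199298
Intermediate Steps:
P = -20 (P = 4*(-5) = -20)
B(s) = s*(-20 + s) (B(s) = (s - 20)*(s + 0) = (-20 + s)*s = s*(-20 + s))
z(I, c) = -2 + c/3 + 4*I*(-20 + I)/3 (z(I, c) = -2 + (4*(I*(-20 + I)) + c)/3 = -2 + (4*I*(-20 + I) + c)/3 = -2 + (c + 4*I*(-20 + I))/3 = -2 + (c/3 + 4*I*(-20 + I)/3) = -2 + c/3 + 4*I*(-20 + I)/3)
(-1121 - 808)*z(-36, 28) = (-1121 - 808)*(-2 + (⅓)*28 + (4/3)*(-36)*(-20 - 36)) = -1929*(-2 + 28/3 + (4/3)*(-36)*(-56)) = -1929*(-2 + 28/3 + 2688) = -1929*8086/3 = -5199298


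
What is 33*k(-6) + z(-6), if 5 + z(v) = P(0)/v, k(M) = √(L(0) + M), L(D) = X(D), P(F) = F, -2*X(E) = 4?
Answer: -5 + 66*I*√2 ≈ -5.0 + 93.338*I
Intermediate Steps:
X(E) = -2 (X(E) = -½*4 = -2)
L(D) = -2
k(M) = √(-2 + M)
z(v) = -5 (z(v) = -5 + 0/v = -5 + 0 = -5)
33*k(-6) + z(-6) = 33*√(-2 - 6) - 5 = 33*√(-8) - 5 = 33*(2*I*√2) - 5 = 66*I*√2 - 5 = -5 + 66*I*√2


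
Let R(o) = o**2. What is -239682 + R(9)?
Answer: -239601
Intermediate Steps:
-239682 + R(9) = -239682 + 9**2 = -239682 + 81 = -239601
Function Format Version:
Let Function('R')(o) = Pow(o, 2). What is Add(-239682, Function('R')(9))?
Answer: -239601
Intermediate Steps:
Add(-239682, Function('R')(9)) = Add(-239682, Pow(9, 2)) = Add(-239682, 81) = -239601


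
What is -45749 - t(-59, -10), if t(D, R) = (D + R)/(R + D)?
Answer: -45750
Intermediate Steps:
t(D, R) = 1 (t(D, R) = (D + R)/(D + R) = 1)
-45749 - t(-59, -10) = -45749 - 1*1 = -45749 - 1 = -45750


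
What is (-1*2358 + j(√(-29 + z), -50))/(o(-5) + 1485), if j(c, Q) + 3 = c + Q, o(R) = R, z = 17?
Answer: -2411/1480 + I*√3/740 ≈ -1.6291 + 0.0023406*I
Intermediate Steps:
j(c, Q) = -3 + Q + c (j(c, Q) = -3 + (c + Q) = -3 + (Q + c) = -3 + Q + c)
(-1*2358 + j(√(-29 + z), -50))/(o(-5) + 1485) = (-1*2358 + (-3 - 50 + √(-29 + 17)))/(-5 + 1485) = (-2358 + (-3 - 50 + √(-12)))/1480 = (-2358 + (-3 - 50 + 2*I*√3))*(1/1480) = (-2358 + (-53 + 2*I*√3))*(1/1480) = (-2411 + 2*I*√3)*(1/1480) = -2411/1480 + I*√3/740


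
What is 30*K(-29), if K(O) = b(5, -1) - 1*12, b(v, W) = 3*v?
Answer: 90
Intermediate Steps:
K(O) = 3 (K(O) = 3*5 - 1*12 = 15 - 12 = 3)
30*K(-29) = 30*3 = 90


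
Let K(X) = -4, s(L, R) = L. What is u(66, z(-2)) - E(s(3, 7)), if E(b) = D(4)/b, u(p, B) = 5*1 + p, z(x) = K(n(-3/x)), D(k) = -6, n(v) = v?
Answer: 73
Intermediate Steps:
z(x) = -4
u(p, B) = 5 + p
E(b) = -6/b
u(66, z(-2)) - E(s(3, 7)) = (5 + 66) - (-6)/3 = 71 - (-6)/3 = 71 - 1*(-2) = 71 + 2 = 73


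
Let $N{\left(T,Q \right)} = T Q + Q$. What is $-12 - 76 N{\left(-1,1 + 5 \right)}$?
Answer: $-12$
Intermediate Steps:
$N{\left(T,Q \right)} = Q + Q T$ ($N{\left(T,Q \right)} = Q T + Q = Q + Q T$)
$-12 - 76 N{\left(-1,1 + 5 \right)} = -12 - 76 \left(1 + 5\right) \left(1 - 1\right) = -12 - 76 \cdot 6 \cdot 0 = -12 - 0 = -12 + 0 = -12$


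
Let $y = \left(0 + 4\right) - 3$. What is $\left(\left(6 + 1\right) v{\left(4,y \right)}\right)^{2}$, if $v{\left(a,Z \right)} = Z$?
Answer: $49$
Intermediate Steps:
$y = 1$ ($y = 4 - 3 = 1$)
$\left(\left(6 + 1\right) v{\left(4,y \right)}\right)^{2} = \left(\left(6 + 1\right) 1\right)^{2} = \left(7 \cdot 1\right)^{2} = 7^{2} = 49$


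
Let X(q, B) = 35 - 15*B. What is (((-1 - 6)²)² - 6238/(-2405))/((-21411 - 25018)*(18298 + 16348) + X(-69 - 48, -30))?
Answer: -1926881/1289543883615 ≈ -1.4942e-6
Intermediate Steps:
X(q, B) = 35 - 15*B
(((-1 - 6)²)² - 6238/(-2405))/((-21411 - 25018)*(18298 + 16348) + X(-69 - 48, -30)) = (((-1 - 6)²)² - 6238/(-2405))/((-21411 - 25018)*(18298 + 16348) + (35 - 15*(-30))) = (((-7)²)² - 6238*(-1/2405))/(-46429*34646 + (35 + 450)) = (49² + 6238/2405)/(-1608579134 + 485) = (2401 + 6238/2405)/(-1608578649) = (5780643/2405)*(-1/1608578649) = -1926881/1289543883615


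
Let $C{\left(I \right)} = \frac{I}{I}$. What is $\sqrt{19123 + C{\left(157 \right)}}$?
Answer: $2 \sqrt{4781} \approx 138.29$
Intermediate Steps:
$C{\left(I \right)} = 1$
$\sqrt{19123 + C{\left(157 \right)}} = \sqrt{19123 + 1} = \sqrt{19124} = 2 \sqrt{4781}$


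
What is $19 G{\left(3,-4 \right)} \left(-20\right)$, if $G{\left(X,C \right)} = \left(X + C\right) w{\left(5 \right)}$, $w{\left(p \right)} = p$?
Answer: $1900$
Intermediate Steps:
$G{\left(X,C \right)} = 5 C + 5 X$ ($G{\left(X,C \right)} = \left(X + C\right) 5 = \left(C + X\right) 5 = 5 C + 5 X$)
$19 G{\left(3,-4 \right)} \left(-20\right) = 19 \left(5 \left(-4\right) + 5 \cdot 3\right) \left(-20\right) = 19 \left(-20 + 15\right) \left(-20\right) = 19 \left(-5\right) \left(-20\right) = \left(-95\right) \left(-20\right) = 1900$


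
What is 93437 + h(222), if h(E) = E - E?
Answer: 93437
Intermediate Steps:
h(E) = 0
93437 + h(222) = 93437 + 0 = 93437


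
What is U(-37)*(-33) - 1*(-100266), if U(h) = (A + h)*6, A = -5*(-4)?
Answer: 103632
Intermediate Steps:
A = 20
U(h) = 120 + 6*h (U(h) = (20 + h)*6 = 120 + 6*h)
U(-37)*(-33) - 1*(-100266) = (120 + 6*(-37))*(-33) - 1*(-100266) = (120 - 222)*(-33) + 100266 = -102*(-33) + 100266 = 3366 + 100266 = 103632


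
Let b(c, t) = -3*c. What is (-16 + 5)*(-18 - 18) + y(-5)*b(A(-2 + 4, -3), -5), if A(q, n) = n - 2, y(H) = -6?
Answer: 306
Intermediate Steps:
A(q, n) = -2 + n
(-16 + 5)*(-18 - 18) + y(-5)*b(A(-2 + 4, -3), -5) = (-16 + 5)*(-18 - 18) - (-18)*(-2 - 3) = -11*(-36) - (-18)*(-5) = 396 - 6*15 = 396 - 90 = 306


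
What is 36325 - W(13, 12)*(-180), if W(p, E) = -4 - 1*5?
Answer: 34705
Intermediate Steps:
W(p, E) = -9 (W(p, E) = -4 - 5 = -9)
36325 - W(13, 12)*(-180) = 36325 - (-9)*(-180) = 36325 - 1*1620 = 36325 - 1620 = 34705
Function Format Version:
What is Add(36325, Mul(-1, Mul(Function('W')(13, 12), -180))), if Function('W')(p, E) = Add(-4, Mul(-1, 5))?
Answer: 34705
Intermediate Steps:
Function('W')(p, E) = -9 (Function('W')(p, E) = Add(-4, -5) = -9)
Add(36325, Mul(-1, Mul(Function('W')(13, 12), -180))) = Add(36325, Mul(-1, Mul(-9, -180))) = Add(36325, Mul(-1, 1620)) = Add(36325, -1620) = 34705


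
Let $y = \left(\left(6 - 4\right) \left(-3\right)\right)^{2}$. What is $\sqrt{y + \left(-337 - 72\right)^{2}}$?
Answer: $\sqrt{167317} \approx 409.04$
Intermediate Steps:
$y = 36$ ($y = \left(\left(6 - 4\right) \left(-3\right)\right)^{2} = \left(2 \left(-3\right)\right)^{2} = \left(-6\right)^{2} = 36$)
$\sqrt{y + \left(-337 - 72\right)^{2}} = \sqrt{36 + \left(-337 - 72\right)^{2}} = \sqrt{36 + \left(-409\right)^{2}} = \sqrt{36 + 167281} = \sqrt{167317}$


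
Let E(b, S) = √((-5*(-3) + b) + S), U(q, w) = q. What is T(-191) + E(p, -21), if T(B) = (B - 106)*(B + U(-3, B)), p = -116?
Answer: 57618 + I*√122 ≈ 57618.0 + 11.045*I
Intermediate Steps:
E(b, S) = √(15 + S + b) (E(b, S) = √((-5*(-3) + b) + S) = √((15 + b) + S) = √(15 + S + b))
T(B) = (-106 + B)*(-3 + B) (T(B) = (B - 106)*(B - 3) = (-106 + B)*(-3 + B))
T(-191) + E(p, -21) = (318 + (-191)² - 109*(-191)) + √(15 - 21 - 116) = (318 + 36481 + 20819) + √(-122) = 57618 + I*√122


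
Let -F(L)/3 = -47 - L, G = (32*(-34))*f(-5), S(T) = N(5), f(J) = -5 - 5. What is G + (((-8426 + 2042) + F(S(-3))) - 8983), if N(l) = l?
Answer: -4331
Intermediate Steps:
f(J) = -10
S(T) = 5
G = 10880 (G = (32*(-34))*(-10) = -1088*(-10) = 10880)
F(L) = 141 + 3*L (F(L) = -3*(-47 - L) = 141 + 3*L)
G + (((-8426 + 2042) + F(S(-3))) - 8983) = 10880 + (((-8426 + 2042) + (141 + 3*5)) - 8983) = 10880 + ((-6384 + (141 + 15)) - 8983) = 10880 + ((-6384 + 156) - 8983) = 10880 + (-6228 - 8983) = 10880 - 15211 = -4331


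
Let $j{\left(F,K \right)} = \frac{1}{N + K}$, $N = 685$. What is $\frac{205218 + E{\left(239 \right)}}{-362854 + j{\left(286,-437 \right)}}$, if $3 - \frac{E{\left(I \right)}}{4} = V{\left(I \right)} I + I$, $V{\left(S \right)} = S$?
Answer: $\frac{6004080}{89987791} \approx 0.066721$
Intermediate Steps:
$j{\left(F,K \right)} = \frac{1}{685 + K}$
$E{\left(I \right)} = 12 - 4 I - 4 I^{2}$ ($E{\left(I \right)} = 12 - 4 \left(I I + I\right) = 12 - 4 \left(I^{2} + I\right) = 12 - 4 \left(I + I^{2}\right) = 12 - \left(4 I + 4 I^{2}\right) = 12 - 4 I - 4 I^{2}$)
$\frac{205218 + E{\left(239 \right)}}{-362854 + j{\left(286,-437 \right)}} = \frac{205218 - \left(944 + 228484\right)}{-362854 + \frac{1}{685 - 437}} = \frac{205218 - 229428}{-362854 + \frac{1}{248}} = \frac{205218 - 229428}{- \frac{89987791}{248}} = \left(-24210\right) \left(- \frac{248}{89987791}\right) = \frac{6004080}{89987791}$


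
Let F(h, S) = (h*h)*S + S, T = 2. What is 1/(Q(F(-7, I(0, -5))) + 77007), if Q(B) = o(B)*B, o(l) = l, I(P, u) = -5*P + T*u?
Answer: 1/327007 ≈ 3.0580e-6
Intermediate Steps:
I(P, u) = -5*P + 2*u
F(h, S) = S + S*h² (F(h, S) = h²*S + S = S*h² + S = S + S*h²)
Q(B) = B² (Q(B) = B*B = B²)
1/(Q(F(-7, I(0, -5))) + 77007) = 1/(((-5*0 + 2*(-5))*(1 + (-7)²))² + 77007) = 1/(((0 - 10)*(1 + 49))² + 77007) = 1/((-10*50)² + 77007) = 1/((-500)² + 77007) = 1/(250000 + 77007) = 1/327007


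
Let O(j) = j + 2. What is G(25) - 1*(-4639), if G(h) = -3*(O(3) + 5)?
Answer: 4609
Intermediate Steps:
O(j) = 2 + j
G(h) = -30 (G(h) = -3*((2 + 3) + 5) = -3*(5 + 5) = -3*10 = -30)
G(25) - 1*(-4639) = -30 - 1*(-4639) = -30 + 4639 = 4609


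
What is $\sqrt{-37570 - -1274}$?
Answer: $2 i \sqrt{9074} \approx 190.52 i$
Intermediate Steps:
$\sqrt{-37570 - -1274} = \sqrt{-37570 + \left(1386 - 112\right)} = \sqrt{-37570 + 1274} = \sqrt{-36296} = 2 i \sqrt{9074}$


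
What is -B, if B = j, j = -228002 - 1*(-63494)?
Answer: 164508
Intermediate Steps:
j = -164508 (j = -228002 + 63494 = -164508)
B = -164508
-B = -1*(-164508) = 164508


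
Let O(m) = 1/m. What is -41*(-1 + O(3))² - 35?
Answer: -479/9 ≈ -53.222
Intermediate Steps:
-41*(-1 + O(3))² - 35 = -41*(-1 + 1/3)² - 35 = -41*(-1 + ⅓)² - 35 = -41*(-⅔)² - 35 = -41*4/9 - 35 = -164/9 - 35 = -479/9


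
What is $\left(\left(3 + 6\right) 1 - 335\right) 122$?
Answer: $-39772$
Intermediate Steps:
$\left(\left(3 + 6\right) 1 - 335\right) 122 = \left(9 \cdot 1 - 335\right) 122 = \left(9 - 335\right) 122 = \left(-326\right) 122 = -39772$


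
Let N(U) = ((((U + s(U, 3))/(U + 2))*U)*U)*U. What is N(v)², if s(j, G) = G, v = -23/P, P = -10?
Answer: 415832812201/1849000000 ≈ 224.90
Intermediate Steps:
v = 23/10 (v = -23/(-10) = -23*(-⅒) = 23/10 ≈ 2.3000)
N(U) = U³*(3 + U)/(2 + U) (N(U) = ((((U + 3)/(U + 2))*U)*U)*U = ((((3 + U)/(2 + U))*U)*U)*U = ((U*(3 + U)/(2 + U))*U)*U = (U²*(3 + U)/(2 + U))*U = U³*(3 + U)/(2 + U))
N(v)² = ((23/10)³*(3 + 23/10)/(2 + 23/10))² = ((12167/1000)*(53/10)/(43/10))² = ((12167/1000)*(10/43)*(53/10))² = (644851/43000)² = 415832812201/1849000000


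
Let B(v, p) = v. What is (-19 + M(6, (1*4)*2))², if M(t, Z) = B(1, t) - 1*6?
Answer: 576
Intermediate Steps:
M(t, Z) = -5 (M(t, Z) = 1 - 1*6 = 1 - 6 = -5)
(-19 + M(6, (1*4)*2))² = (-19 - 5)² = (-24)² = 576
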